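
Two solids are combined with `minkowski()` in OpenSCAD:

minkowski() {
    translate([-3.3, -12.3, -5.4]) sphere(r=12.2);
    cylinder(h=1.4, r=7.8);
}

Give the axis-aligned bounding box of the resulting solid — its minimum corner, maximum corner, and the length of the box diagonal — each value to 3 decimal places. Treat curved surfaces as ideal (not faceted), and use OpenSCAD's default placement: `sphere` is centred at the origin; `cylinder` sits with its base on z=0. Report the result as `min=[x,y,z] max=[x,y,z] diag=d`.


A = translate([-3.3, -12.3, -5.4]) sphere(r=12.2) → bbox [-15.5,-24.5,-17.6] .. [8.9,-0.1,6.8]
B = cylinder(h=1.4, r=7.8) → bbox [-7.8,-7.8,0] .. [7.8,7.8,1.4]
lo = A.lo+B.lo = [-15.5-7.8, -24.5-7.8, -17.6+0] = [-23.300,-32.300,-17.600]
hi = A.hi+B.hi = [8.9+7.8, -0.1+7.8, 6.8+1.4] = [16.700,7.700,8.200]
diag = √(40²+40²+25.8²) = √3865.64 = 62.174

min=[-23.300,-32.300,-17.600] max=[16.700,7.700,8.200] diag=62.174


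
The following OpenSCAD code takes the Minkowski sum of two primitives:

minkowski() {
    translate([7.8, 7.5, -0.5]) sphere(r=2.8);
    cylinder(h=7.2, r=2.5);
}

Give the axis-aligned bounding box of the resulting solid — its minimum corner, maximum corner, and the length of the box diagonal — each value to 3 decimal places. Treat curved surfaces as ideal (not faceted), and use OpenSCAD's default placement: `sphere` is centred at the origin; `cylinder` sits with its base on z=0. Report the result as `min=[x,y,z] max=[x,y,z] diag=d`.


A = translate([7.8, 7.5, -0.5]) sphere(r=2.8) → bbox [5,4.7,-3.3] .. [10.6,10.3,2.3]
B = cylinder(h=7.2, r=2.5) → bbox [-2.5,-2.5,0] .. [2.5,2.5,7.2]
lo = A.lo+B.lo = [5-2.5, 4.7-2.5, -3.3+0] = [2.500,2.200,-3.300]
hi = A.hi+B.hi = [10.6+2.5, 10.3+2.5, 2.3+7.2] = [13.100,12.800,9.500]
diag = √(10.6²+10.6²+12.8²) = √388.56 = 19.712

min=[2.500,2.200,-3.300] max=[13.100,12.800,9.500] diag=19.712


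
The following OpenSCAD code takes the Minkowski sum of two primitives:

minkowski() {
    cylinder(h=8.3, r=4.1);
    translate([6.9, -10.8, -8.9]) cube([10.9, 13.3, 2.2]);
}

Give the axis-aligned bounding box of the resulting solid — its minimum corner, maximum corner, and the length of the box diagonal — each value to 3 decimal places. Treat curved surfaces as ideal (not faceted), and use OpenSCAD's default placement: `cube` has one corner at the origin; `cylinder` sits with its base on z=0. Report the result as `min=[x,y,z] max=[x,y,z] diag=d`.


min=[2.800,-14.900,-8.900] max=[21.900,6.600,1.600] diag=30.616

A = translate([6.9, -10.8, -8.9]) cube([10.9, 13.3, 2.2]) → bbox [6.9,-10.8,-8.9] .. [17.8,2.5,-6.7]
B = cylinder(h=8.3, r=4.1) → bbox [-4.1,-4.1,0] .. [4.1,4.1,8.3]
lo = A.lo+B.lo = [6.9-4.1, -10.8-4.1, -8.9+0] = [2.800,-14.900,-8.900]
hi = A.hi+B.hi = [17.8+4.1, 2.5+4.1, -6.7+8.3] = [21.900,6.600,1.600]
diag = √(19.1²+21.5²+10.5²) = √937.31 = 30.616


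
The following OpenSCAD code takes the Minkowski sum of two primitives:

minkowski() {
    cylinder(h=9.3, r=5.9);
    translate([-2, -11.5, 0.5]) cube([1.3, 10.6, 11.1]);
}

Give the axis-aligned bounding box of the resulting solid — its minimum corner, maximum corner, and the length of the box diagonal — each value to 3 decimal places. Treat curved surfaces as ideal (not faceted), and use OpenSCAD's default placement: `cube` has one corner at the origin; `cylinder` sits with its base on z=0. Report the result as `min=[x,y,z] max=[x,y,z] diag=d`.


A = translate([-2, -11.5, 0.5]) cube([1.3, 10.6, 11.1]) → bbox [-2,-11.5,0.5] .. [-0.7,-0.9,11.6]
B = cylinder(h=9.3, r=5.9) → bbox [-5.9,-5.9,0] .. [5.9,5.9,9.3]
lo = A.lo+B.lo = [-2-5.9, -11.5-5.9, 0.5+0] = [-7.900,-17.400,0.500]
hi = A.hi+B.hi = [-0.7+5.9, -0.9+5.9, 11.6+9.3] = [5.200,5.000,20.900]
diag = √(13.1²+22.4²+20.4²) = √1089.53 = 33.008

min=[-7.900,-17.400,0.500] max=[5.200,5.000,20.900] diag=33.008


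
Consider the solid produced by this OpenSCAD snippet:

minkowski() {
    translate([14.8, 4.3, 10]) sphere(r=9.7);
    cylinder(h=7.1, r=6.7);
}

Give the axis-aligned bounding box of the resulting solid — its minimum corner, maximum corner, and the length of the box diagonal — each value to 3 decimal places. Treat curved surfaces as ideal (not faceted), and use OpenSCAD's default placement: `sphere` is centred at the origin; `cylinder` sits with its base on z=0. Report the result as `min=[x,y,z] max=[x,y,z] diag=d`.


min=[-1.600,-12.100,0.300] max=[31.200,20.700,26.800] diag=53.422

A = translate([14.8, 4.3, 10]) sphere(r=9.7) → bbox [5.1,-5.4,0.3] .. [24.5,14,19.7]
B = cylinder(h=7.1, r=6.7) → bbox [-6.7,-6.7,0] .. [6.7,6.7,7.1]
lo = A.lo+B.lo = [5.1-6.7, -5.4-6.7, 0.3+0] = [-1.600,-12.100,0.300]
hi = A.hi+B.hi = [24.5+6.7, 14+6.7, 19.7+7.1] = [31.200,20.700,26.800]
diag = √(32.8²+32.8²+26.5²) = √2853.93 = 53.422


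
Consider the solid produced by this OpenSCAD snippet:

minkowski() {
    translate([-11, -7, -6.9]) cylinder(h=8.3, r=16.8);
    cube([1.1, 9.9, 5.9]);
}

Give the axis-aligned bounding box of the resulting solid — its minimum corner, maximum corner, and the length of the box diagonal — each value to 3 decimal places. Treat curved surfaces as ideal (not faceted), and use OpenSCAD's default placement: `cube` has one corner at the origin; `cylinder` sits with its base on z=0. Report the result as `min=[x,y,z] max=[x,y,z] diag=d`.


A = translate([-11, -7, -6.9]) cylinder(h=8.3, r=16.8) → bbox [-27.8,-23.8,-6.9] .. [5.8,9.8,1.4]
B = cube([1.1, 9.9, 5.9]) → bbox [0,0,0] .. [1.1,9.9,5.9]
lo = A.lo+B.lo = [-27.8+0, -23.8+0, -6.9+0] = [-27.800,-23.800,-6.900]
hi = A.hi+B.hi = [5.8+1.1, 9.8+9.9, 1.4+5.9] = [6.900,19.700,7.300]
diag = √(34.7²+43.5²+14.2²) = √3297.98 = 57.428

min=[-27.800,-23.800,-6.900] max=[6.900,19.700,7.300] diag=57.428


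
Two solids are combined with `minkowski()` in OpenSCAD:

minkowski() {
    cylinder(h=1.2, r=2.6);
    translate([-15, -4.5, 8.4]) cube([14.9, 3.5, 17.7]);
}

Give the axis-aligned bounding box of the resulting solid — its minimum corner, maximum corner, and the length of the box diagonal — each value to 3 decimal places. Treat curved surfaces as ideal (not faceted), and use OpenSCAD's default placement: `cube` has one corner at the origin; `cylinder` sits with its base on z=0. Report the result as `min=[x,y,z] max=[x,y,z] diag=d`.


A = translate([-15, -4.5, 8.4]) cube([14.9, 3.5, 17.7]) → bbox [-15,-4.5,8.4] .. [-0.1,-1,26.1]
B = cylinder(h=1.2, r=2.6) → bbox [-2.6,-2.6,0] .. [2.6,2.6,1.2]
lo = A.lo+B.lo = [-15-2.6, -4.5-2.6, 8.4+0] = [-17.600,-7.100,8.400]
hi = A.hi+B.hi = [-0.1+2.6, -1+2.6, 26.1+1.2] = [2.500,1.600,27.300]
diag = √(20.1²+8.7²+18.9²) = √836.91 = 28.929

min=[-17.600,-7.100,8.400] max=[2.500,1.600,27.300] diag=28.929


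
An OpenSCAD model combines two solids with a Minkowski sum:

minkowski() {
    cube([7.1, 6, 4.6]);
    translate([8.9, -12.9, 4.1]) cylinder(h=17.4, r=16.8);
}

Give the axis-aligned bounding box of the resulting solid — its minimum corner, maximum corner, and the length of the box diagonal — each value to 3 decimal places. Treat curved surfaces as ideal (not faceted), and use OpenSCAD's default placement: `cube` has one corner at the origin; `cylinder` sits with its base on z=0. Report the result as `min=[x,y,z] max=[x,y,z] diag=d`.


A = translate([8.9, -12.9, 4.1]) cylinder(h=17.4, r=16.8) → bbox [-7.9,-29.7,4.1] .. [25.7,3.9,21.5]
B = cube([7.1, 6, 4.6]) → bbox [0,0,0] .. [7.1,6,4.6]
lo = A.lo+B.lo = [-7.9+0, -29.7+0, 4.1+0] = [-7.900,-29.700,4.100]
hi = A.hi+B.hi = [25.7+7.1, 3.9+6, 21.5+4.6] = [32.800,9.900,26.100]
diag = √(40.7²+39.6²+22²) = √3708.65 = 60.899

min=[-7.900,-29.700,4.100] max=[32.800,9.900,26.100] diag=60.899


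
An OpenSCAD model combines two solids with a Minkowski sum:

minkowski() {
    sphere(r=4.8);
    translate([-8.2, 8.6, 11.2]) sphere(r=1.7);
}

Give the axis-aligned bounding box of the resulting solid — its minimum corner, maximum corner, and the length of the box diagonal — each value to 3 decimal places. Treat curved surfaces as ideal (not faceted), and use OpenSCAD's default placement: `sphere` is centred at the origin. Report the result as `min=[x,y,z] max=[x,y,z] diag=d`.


A = translate([-8.2, 8.6, 11.2]) sphere(r=1.7) → bbox [-9.9,6.9,9.5] .. [-6.5,10.3,12.9]
B = sphere(r=4.8) → bbox [-4.8,-4.8,-4.8] .. [4.8,4.8,4.8]
lo = A.lo+B.lo = [-9.9-4.8, 6.9-4.8, 9.5-4.8] = [-14.700,2.100,4.700]
hi = A.hi+B.hi = [-6.5+4.8, 10.3+4.8, 12.9+4.8] = [-1.700,15.100,17.700]
diag = √(13²+13²+13²) = √507 = 22.517

min=[-14.700,2.100,4.700] max=[-1.700,15.100,17.700] diag=22.517


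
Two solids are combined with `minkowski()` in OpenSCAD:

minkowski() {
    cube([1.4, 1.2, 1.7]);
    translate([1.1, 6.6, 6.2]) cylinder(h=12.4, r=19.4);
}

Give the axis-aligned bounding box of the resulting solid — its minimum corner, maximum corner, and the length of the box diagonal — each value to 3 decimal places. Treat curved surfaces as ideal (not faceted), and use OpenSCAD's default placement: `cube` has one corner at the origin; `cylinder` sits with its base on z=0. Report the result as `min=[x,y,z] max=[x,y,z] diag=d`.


A = translate([1.1, 6.6, 6.2]) cylinder(h=12.4, r=19.4) → bbox [-18.3,-12.8,6.2] .. [20.5,26,18.6]
B = cube([1.4, 1.2, 1.7]) → bbox [0,0,0] .. [1.4,1.2,1.7]
lo = A.lo+B.lo = [-18.3+0, -12.8+0, 6.2+0] = [-18.300,-12.800,6.200]
hi = A.hi+B.hi = [20.5+1.4, 26+1.2, 18.6+1.7] = [21.900,27.200,20.300]
diag = √(40.2²+40²+14.1²) = √3414.85 = 58.437

min=[-18.300,-12.800,6.200] max=[21.900,27.200,20.300] diag=58.437


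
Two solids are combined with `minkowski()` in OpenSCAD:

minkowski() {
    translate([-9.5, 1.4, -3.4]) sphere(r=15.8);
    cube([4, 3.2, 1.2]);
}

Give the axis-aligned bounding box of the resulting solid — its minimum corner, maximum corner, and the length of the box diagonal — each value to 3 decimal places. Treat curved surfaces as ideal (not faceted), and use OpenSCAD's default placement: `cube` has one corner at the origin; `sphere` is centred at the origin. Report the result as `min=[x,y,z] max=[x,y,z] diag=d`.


A = translate([-9.5, 1.4, -3.4]) sphere(r=15.8) → bbox [-25.3,-14.4,-19.2] .. [6.3,17.2,12.4]
B = cube([4, 3.2, 1.2]) → bbox [0,0,0] .. [4,3.2,1.2]
lo = A.lo+B.lo = [-25.3+0, -14.4+0, -19.2+0] = [-25.300,-14.400,-19.200]
hi = A.hi+B.hi = [6.3+4, 17.2+3.2, 12.4+1.2] = [10.300,20.400,13.600]
diag = √(35.6²+34.8²+32.8²) = √3554.24 = 59.617

min=[-25.300,-14.400,-19.200] max=[10.300,20.400,13.600] diag=59.617


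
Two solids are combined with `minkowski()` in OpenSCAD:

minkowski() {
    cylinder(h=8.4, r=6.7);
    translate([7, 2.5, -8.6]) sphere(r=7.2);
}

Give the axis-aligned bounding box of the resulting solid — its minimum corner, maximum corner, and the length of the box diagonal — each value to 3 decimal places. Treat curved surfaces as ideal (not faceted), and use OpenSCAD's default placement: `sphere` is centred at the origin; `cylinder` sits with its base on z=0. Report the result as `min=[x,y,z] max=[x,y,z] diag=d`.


min=[-6.900,-11.400,-15.800] max=[20.900,16.400,7.000] diag=45.448

A = translate([7, 2.5, -8.6]) sphere(r=7.2) → bbox [-0.2,-4.7,-15.8] .. [14.2,9.7,-1.4]
B = cylinder(h=8.4, r=6.7) → bbox [-6.7,-6.7,0] .. [6.7,6.7,8.4]
lo = A.lo+B.lo = [-0.2-6.7, -4.7-6.7, -15.8+0] = [-6.900,-11.400,-15.800]
hi = A.hi+B.hi = [14.2+6.7, 9.7+6.7, -1.4+8.4] = [20.900,16.400,7.000]
diag = √(27.8²+27.8²+22.8²) = √2065.52 = 45.448


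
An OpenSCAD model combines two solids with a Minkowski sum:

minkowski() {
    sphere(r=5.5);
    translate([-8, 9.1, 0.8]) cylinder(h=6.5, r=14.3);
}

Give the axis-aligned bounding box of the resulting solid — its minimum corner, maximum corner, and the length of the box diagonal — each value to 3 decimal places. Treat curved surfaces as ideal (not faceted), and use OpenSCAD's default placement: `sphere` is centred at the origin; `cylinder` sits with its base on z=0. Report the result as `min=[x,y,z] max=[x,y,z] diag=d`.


A = translate([-8, 9.1, 0.8]) cylinder(h=6.5, r=14.3) → bbox [-22.3,-5.2,0.8] .. [6.3,23.4,7.3]
B = sphere(r=5.5) → bbox [-5.5,-5.5,-5.5] .. [5.5,5.5,5.5]
lo = A.lo+B.lo = [-22.3-5.5, -5.2-5.5, 0.8-5.5] = [-27.800,-10.700,-4.700]
hi = A.hi+B.hi = [6.3+5.5, 23.4+5.5, 7.3+5.5] = [11.800,28.900,12.800]
diag = √(39.6²+39.6²+17.5²) = √3442.57 = 58.673

min=[-27.800,-10.700,-4.700] max=[11.800,28.900,12.800] diag=58.673


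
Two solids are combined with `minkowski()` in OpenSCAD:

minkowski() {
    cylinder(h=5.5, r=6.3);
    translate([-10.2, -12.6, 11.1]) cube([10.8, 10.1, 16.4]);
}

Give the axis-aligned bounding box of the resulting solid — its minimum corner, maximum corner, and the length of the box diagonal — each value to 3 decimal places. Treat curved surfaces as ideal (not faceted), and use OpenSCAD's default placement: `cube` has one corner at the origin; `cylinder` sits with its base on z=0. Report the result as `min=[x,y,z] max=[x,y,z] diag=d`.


A = translate([-10.2, -12.6, 11.1]) cube([10.8, 10.1, 16.4]) → bbox [-10.2,-12.6,11.1] .. [0.6,-2.5,27.5]
B = cylinder(h=5.5, r=6.3) → bbox [-6.3,-6.3,0] .. [6.3,6.3,5.5]
lo = A.lo+B.lo = [-10.2-6.3, -12.6-6.3, 11.1+0] = [-16.500,-18.900,11.100]
hi = A.hi+B.hi = [0.6+6.3, -2.5+6.3, 27.5+5.5] = [6.900,3.800,33.000]
diag = √(23.4²+22.7²+21.9²) = √1542.46 = 39.274

min=[-16.500,-18.900,11.100] max=[6.900,3.800,33.000] diag=39.274


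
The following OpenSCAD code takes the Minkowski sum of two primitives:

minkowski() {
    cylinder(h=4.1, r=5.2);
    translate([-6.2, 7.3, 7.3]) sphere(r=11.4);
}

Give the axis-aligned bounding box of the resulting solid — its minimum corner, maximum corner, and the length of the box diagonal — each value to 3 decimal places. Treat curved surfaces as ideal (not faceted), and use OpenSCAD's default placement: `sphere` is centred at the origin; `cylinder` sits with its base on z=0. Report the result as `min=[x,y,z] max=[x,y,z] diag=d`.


A = translate([-6.2, 7.3, 7.3]) sphere(r=11.4) → bbox [-17.6,-4.1,-4.1] .. [5.2,18.7,18.7]
B = cylinder(h=4.1, r=5.2) → bbox [-5.2,-5.2,0] .. [5.2,5.2,4.1]
lo = A.lo+B.lo = [-17.6-5.2, -4.1-5.2, -4.1+0] = [-22.800,-9.300,-4.100]
hi = A.hi+B.hi = [5.2+5.2, 18.7+5.2, 18.7+4.1] = [10.400,23.900,22.800]
diag = √(33.2²+33.2²+26.9²) = √2928.09 = 54.112

min=[-22.800,-9.300,-4.100] max=[10.400,23.900,22.800] diag=54.112


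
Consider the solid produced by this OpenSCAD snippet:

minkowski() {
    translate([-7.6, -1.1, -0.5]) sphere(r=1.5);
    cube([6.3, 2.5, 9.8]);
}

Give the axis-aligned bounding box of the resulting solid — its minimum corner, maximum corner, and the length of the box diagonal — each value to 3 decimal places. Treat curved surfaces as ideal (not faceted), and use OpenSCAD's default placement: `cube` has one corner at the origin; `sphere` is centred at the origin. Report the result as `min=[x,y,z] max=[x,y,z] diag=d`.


A = translate([-7.6, -1.1, -0.5]) sphere(r=1.5) → bbox [-9.1,-2.6,-2] .. [-6.1,0.4,1]
B = cube([6.3, 2.5, 9.8]) → bbox [0,0,0] .. [6.3,2.5,9.8]
lo = A.lo+B.lo = [-9.1+0, -2.6+0, -2+0] = [-9.100,-2.600,-2.000]
hi = A.hi+B.hi = [-6.1+6.3, 0.4+2.5, 1+9.8] = [0.200,2.900,10.800]
diag = √(9.3²+5.5²+12.8²) = √280.58 = 16.751

min=[-9.100,-2.600,-2.000] max=[0.200,2.900,10.800] diag=16.751


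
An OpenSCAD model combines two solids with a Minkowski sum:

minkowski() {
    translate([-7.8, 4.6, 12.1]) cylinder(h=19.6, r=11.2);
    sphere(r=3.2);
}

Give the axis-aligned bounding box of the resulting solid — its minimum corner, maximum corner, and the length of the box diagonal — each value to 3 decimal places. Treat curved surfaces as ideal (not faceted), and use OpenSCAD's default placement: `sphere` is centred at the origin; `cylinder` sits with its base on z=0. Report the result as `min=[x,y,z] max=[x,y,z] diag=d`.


A = translate([-7.8, 4.6, 12.1]) cylinder(h=19.6, r=11.2) → bbox [-19,-6.6,12.1] .. [3.4,15.8,31.7]
B = sphere(r=3.2) → bbox [-3.2,-3.2,-3.2] .. [3.2,3.2,3.2]
lo = A.lo+B.lo = [-19-3.2, -6.6-3.2, 12.1-3.2] = [-22.200,-9.800,8.900]
hi = A.hi+B.hi = [3.4+3.2, 15.8+3.2, 31.7+3.2] = [6.600,19.000,34.900]
diag = √(28.8²+28.8²+26²) = √2334.88 = 48.321

min=[-22.200,-9.800,8.900] max=[6.600,19.000,34.900] diag=48.321


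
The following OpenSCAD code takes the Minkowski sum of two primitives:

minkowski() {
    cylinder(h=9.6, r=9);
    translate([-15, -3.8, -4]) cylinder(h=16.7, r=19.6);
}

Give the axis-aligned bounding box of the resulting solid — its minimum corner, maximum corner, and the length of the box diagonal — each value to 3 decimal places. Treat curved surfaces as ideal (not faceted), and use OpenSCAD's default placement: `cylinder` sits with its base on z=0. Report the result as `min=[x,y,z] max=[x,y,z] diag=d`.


A = translate([-15, -3.8, -4]) cylinder(h=16.7, r=19.6) → bbox [-34.6,-23.4,-4] .. [4.6,15.8,12.7]
B = cylinder(h=9.6, r=9) → bbox [-9,-9,0] .. [9,9,9.6]
lo = A.lo+B.lo = [-34.6-9, -23.4-9, -4+0] = [-43.600,-32.400,-4.000]
hi = A.hi+B.hi = [4.6+9, 15.8+9, 12.7+9.6] = [13.600,24.800,22.300]
diag = √(57.2²+57.2²+26.3²) = √7235.37 = 85.061

min=[-43.600,-32.400,-4.000] max=[13.600,24.800,22.300] diag=85.061


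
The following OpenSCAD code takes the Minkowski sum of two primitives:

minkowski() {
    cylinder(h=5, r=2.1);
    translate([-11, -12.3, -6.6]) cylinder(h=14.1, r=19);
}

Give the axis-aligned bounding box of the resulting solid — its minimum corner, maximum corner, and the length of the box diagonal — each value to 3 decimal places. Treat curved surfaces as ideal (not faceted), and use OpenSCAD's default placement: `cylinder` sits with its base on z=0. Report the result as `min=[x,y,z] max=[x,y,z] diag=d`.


A = translate([-11, -12.3, -6.6]) cylinder(h=14.1, r=19) → bbox [-30,-31.3,-6.6] .. [8,6.7,7.5]
B = cylinder(h=5, r=2.1) → bbox [-2.1,-2.1,0] .. [2.1,2.1,5]
lo = A.lo+B.lo = [-30-2.1, -31.3-2.1, -6.6+0] = [-32.100,-33.400,-6.600]
hi = A.hi+B.hi = [8+2.1, 6.7+2.1, 7.5+5] = [10.100,8.800,12.500]
diag = √(42.2²+42.2²+19.1²) = √3926.49 = 62.662

min=[-32.100,-33.400,-6.600] max=[10.100,8.800,12.500] diag=62.662


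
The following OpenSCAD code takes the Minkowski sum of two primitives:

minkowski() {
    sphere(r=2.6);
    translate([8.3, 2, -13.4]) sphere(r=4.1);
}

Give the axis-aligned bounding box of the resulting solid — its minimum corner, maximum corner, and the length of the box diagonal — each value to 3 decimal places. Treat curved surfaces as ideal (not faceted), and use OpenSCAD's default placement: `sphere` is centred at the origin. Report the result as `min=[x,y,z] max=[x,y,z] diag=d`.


min=[1.600,-4.700,-20.100] max=[15.000,8.700,-6.700] diag=23.209

A = translate([8.3, 2, -13.4]) sphere(r=4.1) → bbox [4.2,-2.1,-17.5] .. [12.4,6.1,-9.3]
B = sphere(r=2.6) → bbox [-2.6,-2.6,-2.6] .. [2.6,2.6,2.6]
lo = A.lo+B.lo = [4.2-2.6, -2.1-2.6, -17.5-2.6] = [1.600,-4.700,-20.100]
hi = A.hi+B.hi = [12.4+2.6, 6.1+2.6, -9.3+2.6] = [15.000,8.700,-6.700]
diag = √(13.4²+13.4²+13.4²) = √538.68 = 23.209


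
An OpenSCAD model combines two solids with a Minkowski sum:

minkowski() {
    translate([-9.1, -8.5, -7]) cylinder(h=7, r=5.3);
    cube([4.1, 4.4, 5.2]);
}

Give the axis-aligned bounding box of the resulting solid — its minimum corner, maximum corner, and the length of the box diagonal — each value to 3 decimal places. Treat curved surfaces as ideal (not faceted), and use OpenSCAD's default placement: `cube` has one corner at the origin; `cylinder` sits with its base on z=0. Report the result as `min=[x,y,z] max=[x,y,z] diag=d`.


min=[-14.400,-13.800,-7.000] max=[0.300,1.200,5.200] diag=24.288

A = translate([-9.1, -8.5, -7]) cylinder(h=7, r=5.3) → bbox [-14.4,-13.8,-7] .. [-3.8,-3.2,0]
B = cube([4.1, 4.4, 5.2]) → bbox [0,0,0] .. [4.1,4.4,5.2]
lo = A.lo+B.lo = [-14.4+0, -13.8+0, -7+0] = [-14.400,-13.800,-7.000]
hi = A.hi+B.hi = [-3.8+4.1, -3.2+4.4, 0+5.2] = [0.300,1.200,5.200]
diag = √(14.7²+15²+12.2²) = √589.93 = 24.288


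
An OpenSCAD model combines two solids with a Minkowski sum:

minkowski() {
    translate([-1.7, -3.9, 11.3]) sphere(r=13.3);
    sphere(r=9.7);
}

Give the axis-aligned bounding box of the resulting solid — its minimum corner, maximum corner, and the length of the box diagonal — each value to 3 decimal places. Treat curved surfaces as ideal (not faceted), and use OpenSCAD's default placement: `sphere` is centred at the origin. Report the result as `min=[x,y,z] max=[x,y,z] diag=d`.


min=[-24.700,-26.900,-11.700] max=[21.300,19.100,34.300] diag=79.674

A = translate([-1.7, -3.9, 11.3]) sphere(r=13.3) → bbox [-15,-17.2,-2] .. [11.6,9.4,24.6]
B = sphere(r=9.7) → bbox [-9.7,-9.7,-9.7] .. [9.7,9.7,9.7]
lo = A.lo+B.lo = [-15-9.7, -17.2-9.7, -2-9.7] = [-24.700,-26.900,-11.700]
hi = A.hi+B.hi = [11.6+9.7, 9.4+9.7, 24.6+9.7] = [21.300,19.100,34.300]
diag = √(46²+46²+46²) = √6348 = 79.674


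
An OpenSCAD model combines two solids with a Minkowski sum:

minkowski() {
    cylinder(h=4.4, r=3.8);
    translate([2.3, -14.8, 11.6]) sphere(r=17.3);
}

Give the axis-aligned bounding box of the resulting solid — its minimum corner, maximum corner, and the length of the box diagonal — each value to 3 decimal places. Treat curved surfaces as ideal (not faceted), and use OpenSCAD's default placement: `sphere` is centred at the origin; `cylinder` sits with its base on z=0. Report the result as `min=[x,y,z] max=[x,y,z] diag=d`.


A = translate([2.3, -14.8, 11.6]) sphere(r=17.3) → bbox [-15,-32.1,-5.7] .. [19.6,2.5,28.9]
B = cylinder(h=4.4, r=3.8) → bbox [-3.8,-3.8,0] .. [3.8,3.8,4.4]
lo = A.lo+B.lo = [-15-3.8, -32.1-3.8, -5.7+0] = [-18.800,-35.900,-5.700]
hi = A.hi+B.hi = [19.6+3.8, 2.5+3.8, 28.9+4.4] = [23.400,6.300,33.300]
diag = √(42.2²+42.2²+39²) = √5082.68 = 71.293

min=[-18.800,-35.900,-5.700] max=[23.400,6.300,33.300] diag=71.293


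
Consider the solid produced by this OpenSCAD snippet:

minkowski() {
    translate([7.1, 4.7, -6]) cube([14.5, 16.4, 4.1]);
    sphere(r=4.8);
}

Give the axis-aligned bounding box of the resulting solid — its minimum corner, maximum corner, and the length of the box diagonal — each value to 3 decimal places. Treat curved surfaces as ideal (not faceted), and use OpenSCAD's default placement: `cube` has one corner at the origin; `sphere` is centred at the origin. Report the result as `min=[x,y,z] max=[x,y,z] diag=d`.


min=[2.300,-0.100,-10.800] max=[26.400,25.900,2.900] diag=38.007

A = translate([7.1, 4.7, -6]) cube([14.5, 16.4, 4.1]) → bbox [7.1,4.7,-6] .. [21.6,21.1,-1.9]
B = sphere(r=4.8) → bbox [-4.8,-4.8,-4.8] .. [4.8,4.8,4.8]
lo = A.lo+B.lo = [7.1-4.8, 4.7-4.8, -6-4.8] = [2.300,-0.100,-10.800]
hi = A.hi+B.hi = [21.6+4.8, 21.1+4.8, -1.9+4.8] = [26.400,25.900,2.900]
diag = √(24.1²+26²+13.7²) = √1444.5 = 38.007


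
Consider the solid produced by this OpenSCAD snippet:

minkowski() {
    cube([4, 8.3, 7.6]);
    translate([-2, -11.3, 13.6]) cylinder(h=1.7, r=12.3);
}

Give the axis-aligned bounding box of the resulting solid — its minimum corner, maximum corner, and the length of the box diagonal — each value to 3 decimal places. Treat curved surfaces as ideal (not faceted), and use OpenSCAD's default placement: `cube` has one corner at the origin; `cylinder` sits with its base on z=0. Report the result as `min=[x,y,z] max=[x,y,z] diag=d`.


A = translate([-2, -11.3, 13.6]) cylinder(h=1.7, r=12.3) → bbox [-14.3,-23.6,13.6] .. [10.3,1,15.3]
B = cube([4, 8.3, 7.6]) → bbox [0,0,0] .. [4,8.3,7.6]
lo = A.lo+B.lo = [-14.3+0, -23.6+0, 13.6+0] = [-14.300,-23.600,13.600]
hi = A.hi+B.hi = [10.3+4, 1+8.3, 15.3+7.6] = [14.300,9.300,22.900]
diag = √(28.6²+32.9²+9.3²) = √1986.86 = 44.574

min=[-14.300,-23.600,13.600] max=[14.300,9.300,22.900] diag=44.574


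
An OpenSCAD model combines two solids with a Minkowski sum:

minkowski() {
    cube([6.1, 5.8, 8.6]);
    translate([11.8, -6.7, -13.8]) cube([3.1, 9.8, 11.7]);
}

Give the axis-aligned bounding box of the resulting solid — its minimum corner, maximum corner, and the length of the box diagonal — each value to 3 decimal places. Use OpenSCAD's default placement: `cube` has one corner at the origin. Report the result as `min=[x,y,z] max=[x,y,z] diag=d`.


A = translate([11.8, -6.7, -13.8]) cube([3.1, 9.8, 11.7]) → bbox [11.8,-6.7,-13.8] .. [14.9,3.1,-2.1]
B = cube([6.1, 5.8, 8.6]) → bbox [0,0,0] .. [6.1,5.8,8.6]
lo = A.lo+B.lo = [11.8+0, -6.7+0, -13.8+0] = [11.800,-6.700,-13.800]
hi = A.hi+B.hi = [14.9+6.1, 3.1+5.8, -2.1+8.6] = [21.000,8.900,6.500]
diag = √(9.2²+15.6²+20.3²) = √740.09 = 27.205

min=[11.800,-6.700,-13.800] max=[21.000,8.900,6.500] diag=27.205


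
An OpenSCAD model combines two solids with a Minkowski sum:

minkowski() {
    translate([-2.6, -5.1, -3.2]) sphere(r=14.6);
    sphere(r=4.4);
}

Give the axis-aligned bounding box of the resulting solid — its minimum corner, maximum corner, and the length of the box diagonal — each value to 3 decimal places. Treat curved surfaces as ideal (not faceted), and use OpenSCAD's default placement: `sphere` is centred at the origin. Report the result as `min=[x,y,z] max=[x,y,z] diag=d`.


A = translate([-2.6, -5.1, -3.2]) sphere(r=14.6) → bbox [-17.2,-19.7,-17.8] .. [12,9.5,11.4]
B = sphere(r=4.4) → bbox [-4.4,-4.4,-4.4] .. [4.4,4.4,4.4]
lo = A.lo+B.lo = [-17.2-4.4, -19.7-4.4, -17.8-4.4] = [-21.600,-24.100,-22.200]
hi = A.hi+B.hi = [12+4.4, 9.5+4.4, 11.4+4.4] = [16.400,13.900,15.800]
diag = √(38²+38²+38²) = √4332 = 65.818

min=[-21.600,-24.100,-22.200] max=[16.400,13.900,15.800] diag=65.818


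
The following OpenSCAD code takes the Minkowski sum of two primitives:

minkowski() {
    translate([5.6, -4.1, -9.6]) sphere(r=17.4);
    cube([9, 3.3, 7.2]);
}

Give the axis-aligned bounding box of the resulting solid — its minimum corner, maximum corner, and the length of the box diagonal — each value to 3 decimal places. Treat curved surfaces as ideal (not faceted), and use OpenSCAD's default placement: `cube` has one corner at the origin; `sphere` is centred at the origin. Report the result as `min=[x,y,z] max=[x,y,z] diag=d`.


A = translate([5.6, -4.1, -9.6]) sphere(r=17.4) → bbox [-11.8,-21.5,-27] .. [23,13.3,7.8]
B = cube([9, 3.3, 7.2]) → bbox [0,0,0] .. [9,3.3,7.2]
lo = A.lo+B.lo = [-11.8+0, -21.5+0, -27+0] = [-11.800,-21.500,-27.000]
hi = A.hi+B.hi = [23+9, 13.3+3.3, 7.8+7.2] = [32.000,16.600,15.000]
diag = √(43.8²+38.1²+42²) = √5134.05 = 71.652

min=[-11.800,-21.500,-27.000] max=[32.000,16.600,15.000] diag=71.652


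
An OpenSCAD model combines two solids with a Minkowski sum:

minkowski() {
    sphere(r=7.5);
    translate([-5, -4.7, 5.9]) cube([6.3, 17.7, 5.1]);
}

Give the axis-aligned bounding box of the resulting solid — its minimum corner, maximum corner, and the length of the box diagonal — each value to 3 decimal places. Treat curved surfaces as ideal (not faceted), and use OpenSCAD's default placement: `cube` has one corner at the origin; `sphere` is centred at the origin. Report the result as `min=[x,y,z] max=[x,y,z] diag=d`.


A = translate([-5, -4.7, 5.9]) cube([6.3, 17.7, 5.1]) → bbox [-5,-4.7,5.9] .. [1.3,13,11]
B = sphere(r=7.5) → bbox [-7.5,-7.5,-7.5] .. [7.5,7.5,7.5]
lo = A.lo+B.lo = [-5-7.5, -4.7-7.5, 5.9-7.5] = [-12.500,-12.200,-1.600]
hi = A.hi+B.hi = [1.3+7.5, 13+7.5, 11+7.5] = [8.800,20.500,18.500]
diag = √(21.3²+32.7²+20.1²) = √1926.99 = 43.897

min=[-12.500,-12.200,-1.600] max=[8.800,20.500,18.500] diag=43.897


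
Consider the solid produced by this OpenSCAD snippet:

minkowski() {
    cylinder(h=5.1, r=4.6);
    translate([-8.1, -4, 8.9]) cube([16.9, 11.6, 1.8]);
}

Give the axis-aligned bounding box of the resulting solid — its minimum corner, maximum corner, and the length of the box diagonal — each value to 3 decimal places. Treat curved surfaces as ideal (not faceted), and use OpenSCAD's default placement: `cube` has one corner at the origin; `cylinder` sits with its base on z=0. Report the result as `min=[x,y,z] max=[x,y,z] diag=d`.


A = translate([-8.1, -4, 8.9]) cube([16.9, 11.6, 1.8]) → bbox [-8.1,-4,8.9] .. [8.8,7.6,10.7]
B = cylinder(h=5.1, r=4.6) → bbox [-4.6,-4.6,0] .. [4.6,4.6,5.1]
lo = A.lo+B.lo = [-8.1-4.6, -4-4.6, 8.9+0] = [-12.700,-8.600,8.900]
hi = A.hi+B.hi = [8.8+4.6, 7.6+4.6, 10.7+5.1] = [13.400,12.200,15.800]
diag = √(26.1²+20.8²+6.9²) = √1161.46 = 34.080

min=[-12.700,-8.600,8.900] max=[13.400,12.200,15.800] diag=34.080


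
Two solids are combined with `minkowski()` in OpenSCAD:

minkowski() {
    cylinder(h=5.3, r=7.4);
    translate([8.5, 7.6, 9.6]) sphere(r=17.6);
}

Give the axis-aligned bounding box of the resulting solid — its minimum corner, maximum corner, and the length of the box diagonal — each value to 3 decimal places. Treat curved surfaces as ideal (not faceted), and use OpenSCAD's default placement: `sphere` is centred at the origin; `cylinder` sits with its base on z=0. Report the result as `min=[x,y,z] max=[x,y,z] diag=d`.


min=[-16.500,-17.400,-8.000] max=[33.500,32.600,32.500] diag=81.488

A = translate([8.5, 7.6, 9.6]) sphere(r=17.6) → bbox [-9.1,-10,-8] .. [26.1,25.2,27.2]
B = cylinder(h=5.3, r=7.4) → bbox [-7.4,-7.4,0] .. [7.4,7.4,5.3]
lo = A.lo+B.lo = [-9.1-7.4, -10-7.4, -8+0] = [-16.500,-17.400,-8.000]
hi = A.hi+B.hi = [26.1+7.4, 25.2+7.4, 27.2+5.3] = [33.500,32.600,32.500]
diag = √(50²+50²+40.5²) = √6640.25 = 81.488


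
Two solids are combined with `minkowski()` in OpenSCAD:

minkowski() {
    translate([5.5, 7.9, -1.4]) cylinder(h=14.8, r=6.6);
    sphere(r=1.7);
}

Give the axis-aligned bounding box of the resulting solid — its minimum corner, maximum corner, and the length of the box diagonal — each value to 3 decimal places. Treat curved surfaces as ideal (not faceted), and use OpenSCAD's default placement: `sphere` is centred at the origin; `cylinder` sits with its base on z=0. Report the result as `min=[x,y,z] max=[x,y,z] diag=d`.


A = translate([5.5, 7.9, -1.4]) cylinder(h=14.8, r=6.6) → bbox [-1.1,1.3,-1.4] .. [12.1,14.5,13.4]
B = sphere(r=1.7) → bbox [-1.7,-1.7,-1.7] .. [1.7,1.7,1.7]
lo = A.lo+B.lo = [-1.1-1.7, 1.3-1.7, -1.4-1.7] = [-2.800,-0.400,-3.100]
hi = A.hi+B.hi = [12.1+1.7, 14.5+1.7, 13.4+1.7] = [13.800,16.200,15.100]
diag = √(16.6²+16.6²+18.2²) = √882.36 = 29.705

min=[-2.800,-0.400,-3.100] max=[13.800,16.200,15.100] diag=29.705


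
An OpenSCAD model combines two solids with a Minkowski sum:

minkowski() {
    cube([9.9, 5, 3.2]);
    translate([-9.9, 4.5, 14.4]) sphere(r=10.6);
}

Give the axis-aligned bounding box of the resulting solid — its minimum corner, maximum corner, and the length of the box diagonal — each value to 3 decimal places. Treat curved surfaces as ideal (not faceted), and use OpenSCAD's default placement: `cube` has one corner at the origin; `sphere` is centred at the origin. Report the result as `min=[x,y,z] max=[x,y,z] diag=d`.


A = translate([-9.9, 4.5, 14.4]) sphere(r=10.6) → bbox [-20.5,-6.1,3.8] .. [0.7,15.1,25]
B = cube([9.9, 5, 3.2]) → bbox [0,0,0] .. [9.9,5,3.2]
lo = A.lo+B.lo = [-20.5+0, -6.1+0, 3.8+0] = [-20.500,-6.100,3.800]
hi = A.hi+B.hi = [0.7+9.9, 15.1+5, 25+3.2] = [10.600,20.100,28.200]
diag = √(31.1²+26.2²+24.4²) = √2249.01 = 47.424

min=[-20.500,-6.100,3.800] max=[10.600,20.100,28.200] diag=47.424


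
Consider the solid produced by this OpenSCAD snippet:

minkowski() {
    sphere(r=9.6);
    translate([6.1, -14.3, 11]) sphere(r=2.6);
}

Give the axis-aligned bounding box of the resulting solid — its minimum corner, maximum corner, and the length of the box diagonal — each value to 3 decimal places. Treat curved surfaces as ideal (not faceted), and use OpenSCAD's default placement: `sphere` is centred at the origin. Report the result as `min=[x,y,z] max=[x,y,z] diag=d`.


A = translate([6.1, -14.3, 11]) sphere(r=2.6) → bbox [3.5,-16.9,8.4] .. [8.7,-11.7,13.6]
B = sphere(r=9.6) → bbox [-9.6,-9.6,-9.6] .. [9.6,9.6,9.6]
lo = A.lo+B.lo = [3.5-9.6, -16.9-9.6, 8.4-9.6] = [-6.100,-26.500,-1.200]
hi = A.hi+B.hi = [8.7+9.6, -11.7+9.6, 13.6+9.6] = [18.300,-2.100,23.200]
diag = √(24.4²+24.4²+24.4²) = √1786.08 = 42.262

min=[-6.100,-26.500,-1.200] max=[18.300,-2.100,23.200] diag=42.262


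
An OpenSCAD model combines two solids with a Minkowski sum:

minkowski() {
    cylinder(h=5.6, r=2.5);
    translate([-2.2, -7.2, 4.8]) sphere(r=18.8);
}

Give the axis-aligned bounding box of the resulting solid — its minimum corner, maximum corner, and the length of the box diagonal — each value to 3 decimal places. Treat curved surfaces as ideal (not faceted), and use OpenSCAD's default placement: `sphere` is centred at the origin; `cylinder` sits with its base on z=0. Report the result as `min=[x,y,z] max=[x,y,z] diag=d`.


A = translate([-2.2, -7.2, 4.8]) sphere(r=18.8) → bbox [-21,-26,-14] .. [16.6,11.6,23.6]
B = cylinder(h=5.6, r=2.5) → bbox [-2.5,-2.5,0] .. [2.5,2.5,5.6]
lo = A.lo+B.lo = [-21-2.5, -26-2.5, -14+0] = [-23.500,-28.500,-14.000]
hi = A.hi+B.hi = [16.6+2.5, 11.6+2.5, 23.6+5.6] = [19.100,14.100,29.200]
diag = √(42.6²+42.6²+43.2²) = √5495.76 = 74.133

min=[-23.500,-28.500,-14.000] max=[19.100,14.100,29.200] diag=74.133


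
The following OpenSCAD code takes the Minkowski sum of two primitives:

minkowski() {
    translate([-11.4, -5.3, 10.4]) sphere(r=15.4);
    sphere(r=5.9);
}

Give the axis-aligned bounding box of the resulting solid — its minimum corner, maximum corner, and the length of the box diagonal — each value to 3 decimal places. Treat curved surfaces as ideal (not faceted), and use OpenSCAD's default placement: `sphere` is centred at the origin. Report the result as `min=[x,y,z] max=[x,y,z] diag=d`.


min=[-32.700,-26.600,-10.900] max=[9.900,16.000,31.700] diag=73.785

A = translate([-11.4, -5.3, 10.4]) sphere(r=15.4) → bbox [-26.8,-20.7,-5] .. [4,10.1,25.8]
B = sphere(r=5.9) → bbox [-5.9,-5.9,-5.9] .. [5.9,5.9,5.9]
lo = A.lo+B.lo = [-26.8-5.9, -20.7-5.9, -5-5.9] = [-32.700,-26.600,-10.900]
hi = A.hi+B.hi = [4+5.9, 10.1+5.9, 25.8+5.9] = [9.900,16.000,31.700]
diag = √(42.6²+42.6²+42.6²) = √5444.28 = 73.785


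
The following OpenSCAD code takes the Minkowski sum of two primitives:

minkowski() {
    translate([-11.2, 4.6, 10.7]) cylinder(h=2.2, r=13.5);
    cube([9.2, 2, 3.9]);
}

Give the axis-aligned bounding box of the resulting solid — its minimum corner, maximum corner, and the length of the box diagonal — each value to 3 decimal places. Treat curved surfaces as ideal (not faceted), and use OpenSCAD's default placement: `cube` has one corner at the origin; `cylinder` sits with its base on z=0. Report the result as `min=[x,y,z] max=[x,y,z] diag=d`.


A = translate([-11.2, 4.6, 10.7]) cylinder(h=2.2, r=13.5) → bbox [-24.7,-8.9,10.7] .. [2.3,18.1,12.9]
B = cube([9.2, 2, 3.9]) → bbox [0,0,0] .. [9.2,2,3.9]
lo = A.lo+B.lo = [-24.7+0, -8.9+0, 10.7+0] = [-24.700,-8.900,10.700]
hi = A.hi+B.hi = [2.3+9.2, 18.1+2, 12.9+3.9] = [11.500,20.100,16.800]
diag = √(36.2²+29²+6.1²) = √2188.65 = 46.783

min=[-24.700,-8.900,10.700] max=[11.500,20.100,16.800] diag=46.783


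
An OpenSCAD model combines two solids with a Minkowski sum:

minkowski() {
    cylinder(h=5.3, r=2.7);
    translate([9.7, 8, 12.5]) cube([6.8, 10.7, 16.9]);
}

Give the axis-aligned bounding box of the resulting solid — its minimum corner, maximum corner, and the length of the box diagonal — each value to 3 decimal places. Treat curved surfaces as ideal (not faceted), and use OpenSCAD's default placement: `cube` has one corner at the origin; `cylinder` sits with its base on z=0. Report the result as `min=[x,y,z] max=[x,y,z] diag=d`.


A = translate([9.7, 8, 12.5]) cube([6.8, 10.7, 16.9]) → bbox [9.7,8,12.5] .. [16.5,18.7,29.4]
B = cylinder(h=5.3, r=2.7) → bbox [-2.7,-2.7,0] .. [2.7,2.7,5.3]
lo = A.lo+B.lo = [9.7-2.7, 8-2.7, 12.5+0] = [7.000,5.300,12.500]
hi = A.hi+B.hi = [16.5+2.7, 18.7+2.7, 29.4+5.3] = [19.200,21.400,34.700]
diag = √(12.2²+16.1²+22.2²) = √900.89 = 30.015

min=[7.000,5.300,12.500] max=[19.200,21.400,34.700] diag=30.015


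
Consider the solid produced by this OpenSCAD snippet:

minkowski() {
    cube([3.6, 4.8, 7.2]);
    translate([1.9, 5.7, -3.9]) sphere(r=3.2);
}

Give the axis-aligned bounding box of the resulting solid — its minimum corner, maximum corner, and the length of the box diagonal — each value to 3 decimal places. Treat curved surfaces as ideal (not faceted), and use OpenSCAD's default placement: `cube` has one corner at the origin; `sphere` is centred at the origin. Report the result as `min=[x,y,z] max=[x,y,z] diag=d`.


A = translate([1.9, 5.7, -3.9]) sphere(r=3.2) → bbox [-1.3,2.5,-7.1] .. [5.1,8.9,-0.7]
B = cube([3.6, 4.8, 7.2]) → bbox [0,0,0] .. [3.6,4.8,7.2]
lo = A.lo+B.lo = [-1.3+0, 2.5+0, -7.1+0] = [-1.300,2.500,-7.100]
hi = A.hi+B.hi = [5.1+3.6, 8.9+4.8, -0.7+7.2] = [8.700,13.700,6.500]
diag = √(10²+11.2²+13.6²) = √410.4 = 20.258

min=[-1.300,2.500,-7.100] max=[8.700,13.700,6.500] diag=20.258


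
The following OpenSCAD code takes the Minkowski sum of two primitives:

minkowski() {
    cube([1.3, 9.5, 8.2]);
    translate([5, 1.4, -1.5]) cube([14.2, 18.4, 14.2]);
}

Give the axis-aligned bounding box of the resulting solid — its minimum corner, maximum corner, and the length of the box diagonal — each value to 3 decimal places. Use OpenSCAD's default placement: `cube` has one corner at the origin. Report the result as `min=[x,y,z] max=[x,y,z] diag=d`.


min=[5.000,1.400,-1.500] max=[20.500,29.300,20.900] diag=38.993

A = translate([5, 1.4, -1.5]) cube([14.2, 18.4, 14.2]) → bbox [5,1.4,-1.5] .. [19.2,19.8,12.7]
B = cube([1.3, 9.5, 8.2]) → bbox [0,0,0] .. [1.3,9.5,8.2]
lo = A.lo+B.lo = [5+0, 1.4+0, -1.5+0] = [5.000,1.400,-1.500]
hi = A.hi+B.hi = [19.2+1.3, 19.8+9.5, 12.7+8.2] = [20.500,29.300,20.900]
diag = √(15.5²+27.9²+22.4²) = √1520.42 = 38.993


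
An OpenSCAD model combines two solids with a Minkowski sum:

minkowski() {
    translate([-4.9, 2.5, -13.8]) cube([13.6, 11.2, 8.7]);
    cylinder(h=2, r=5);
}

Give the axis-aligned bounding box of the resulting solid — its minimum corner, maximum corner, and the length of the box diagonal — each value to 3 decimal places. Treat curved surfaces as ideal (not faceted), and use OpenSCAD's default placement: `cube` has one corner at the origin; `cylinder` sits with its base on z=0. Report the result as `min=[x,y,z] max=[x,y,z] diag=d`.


min=[-9.900,-2.500,-13.800] max=[13.700,18.700,-3.100] diag=33.480

A = translate([-4.9, 2.5, -13.8]) cube([13.6, 11.2, 8.7]) → bbox [-4.9,2.5,-13.8] .. [8.7,13.7,-5.1]
B = cylinder(h=2, r=5) → bbox [-5,-5,0] .. [5,5,2]
lo = A.lo+B.lo = [-4.9-5, 2.5-5, -13.8+0] = [-9.900,-2.500,-13.800]
hi = A.hi+B.hi = [8.7+5, 13.7+5, -5.1+2] = [13.700,18.700,-3.100]
diag = √(23.6²+21.2²+10.7²) = √1120.89 = 33.480


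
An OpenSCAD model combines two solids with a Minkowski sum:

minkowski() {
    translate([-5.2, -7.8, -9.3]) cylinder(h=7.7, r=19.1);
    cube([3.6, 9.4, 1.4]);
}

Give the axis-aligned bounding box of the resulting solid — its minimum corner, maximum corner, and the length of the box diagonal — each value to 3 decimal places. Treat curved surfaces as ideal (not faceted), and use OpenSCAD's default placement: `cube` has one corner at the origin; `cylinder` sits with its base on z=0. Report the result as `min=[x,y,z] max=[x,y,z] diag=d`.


min=[-24.300,-26.900,-9.300] max=[17.500,20.700,-0.200] diag=63.999

A = translate([-5.2, -7.8, -9.3]) cylinder(h=7.7, r=19.1) → bbox [-24.3,-26.9,-9.3] .. [13.9,11.3,-1.6]
B = cube([3.6, 9.4, 1.4]) → bbox [0,0,0] .. [3.6,9.4,1.4]
lo = A.lo+B.lo = [-24.3+0, -26.9+0, -9.3+0] = [-24.300,-26.900,-9.300]
hi = A.hi+B.hi = [13.9+3.6, 11.3+9.4, -1.6+1.4] = [17.500,20.700,-0.200]
diag = √(41.8²+47.6²+9.1²) = √4095.81 = 63.999


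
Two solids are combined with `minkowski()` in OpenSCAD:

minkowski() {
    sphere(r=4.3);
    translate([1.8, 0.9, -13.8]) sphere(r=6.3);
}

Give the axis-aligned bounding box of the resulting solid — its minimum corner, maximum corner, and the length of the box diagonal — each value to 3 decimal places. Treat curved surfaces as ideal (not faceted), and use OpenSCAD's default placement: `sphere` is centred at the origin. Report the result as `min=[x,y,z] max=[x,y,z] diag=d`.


min=[-8.800,-9.700,-24.400] max=[12.400,11.500,-3.200] diag=36.719

A = translate([1.8, 0.9, -13.8]) sphere(r=6.3) → bbox [-4.5,-5.4,-20.1] .. [8.1,7.2,-7.5]
B = sphere(r=4.3) → bbox [-4.3,-4.3,-4.3] .. [4.3,4.3,4.3]
lo = A.lo+B.lo = [-4.5-4.3, -5.4-4.3, -20.1-4.3] = [-8.800,-9.700,-24.400]
hi = A.hi+B.hi = [8.1+4.3, 7.2+4.3, -7.5+4.3] = [12.400,11.500,-3.200]
diag = √(21.2²+21.2²+21.2²) = √1348.32 = 36.719
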